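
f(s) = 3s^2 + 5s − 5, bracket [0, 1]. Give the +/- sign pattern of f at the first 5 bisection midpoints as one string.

-+--+

s = 0.5 gives f = -1.75, negative; keep [0.5, 1]
s = 0.75 gives f = 0.4375, positive; keep [0.5, 0.75]
s = 0.625 gives f = -0.703125, negative; keep [0.625, 0.75]
s = 0.6875 gives f = -0.1445, negative; keep [0.6875, 0.75]
s = 0.71875 gives f = 0.1436, positive; keep [0.6875, 0.71875]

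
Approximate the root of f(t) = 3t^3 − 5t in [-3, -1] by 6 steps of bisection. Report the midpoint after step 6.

m = -2, f(m) = -14 (−); new bracket [-2, -1]
m = -1.5, f(m) = -2.625 (−); new bracket [-1.5, -1]
m = -1.25, f(m) = 0.390625 (+); new bracket [-1.5, -1.25]
m = -1.375, f(m) = -0.9238 (−); new bracket [-1.375, -1.25]
m = -1.3125, f(m) = -0.2205 (−); new bracket [-1.3125, -1.25]
m = -1.28125, f(m) = 0.0963 (+); new bracket [-1.3125, -1.28125]

-1.28125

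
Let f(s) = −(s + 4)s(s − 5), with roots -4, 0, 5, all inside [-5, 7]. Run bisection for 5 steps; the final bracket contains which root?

5

midpoint 1: f = 20 > 0 → [1, 7]
midpoint 4: f = 32 > 0 → [4, 7]
midpoint 5.5: f = -26.125 < 0 → [4, 5.5]
midpoint 4.75: f = 10.3906 > 0 → [4.75, 5.5]
midpoint 5.125: f = -5.8457 < 0 → [4.75, 5.125]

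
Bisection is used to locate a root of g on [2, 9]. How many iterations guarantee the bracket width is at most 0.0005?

14

Width after n steps is 7/2^n. Need 2^n ≥ 7/0.0005 = 14000.
2^13 = 8192 < 14000 ≤ 2^14 = 16384, so n = 14.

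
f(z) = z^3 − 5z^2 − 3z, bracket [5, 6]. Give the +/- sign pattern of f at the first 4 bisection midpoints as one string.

midpoint 5.5: f = -1.375 < 0 → [5.5, 6]
midpoint 5.75: f = 7.546875 > 0 → [5.5, 5.75]
midpoint 5.625: f = 2.900391 > 0 → [5.5, 5.625]
midpoint 5.5625: f = 0.717 > 0 → [5.5, 5.5625]

-+++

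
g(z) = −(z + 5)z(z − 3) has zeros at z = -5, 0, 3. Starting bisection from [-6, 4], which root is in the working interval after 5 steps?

z = -1 gives g = -16, negative; keep [-6, -1]
z = -3.5 gives g = -34.125, negative; keep [-6, -3.5]
z = -4.75 gives g = -9.203125, negative; keep [-6, -4.75]
z = -5.375 gives g = 16.8809, positive; keep [-5.375, -4.75]
z = -5.0625 gives g = 2.551, positive; keep [-5.0625, -4.75]

-5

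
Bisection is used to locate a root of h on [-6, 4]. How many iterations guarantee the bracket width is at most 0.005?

11

Width after n steps is 10/2^n. Need 2^n ≥ 10/0.005 = 2000.
2^10 = 1024 < 2000 ≤ 2^11 = 2048, so n = 11.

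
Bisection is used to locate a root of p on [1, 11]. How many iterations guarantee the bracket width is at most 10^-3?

Width after n steps is 10/2^n. Need 2^n ≥ 10/10^-3 = 10000.
2^13 = 8192 < 10000 ≤ 2^14 = 16384, so n = 14.

14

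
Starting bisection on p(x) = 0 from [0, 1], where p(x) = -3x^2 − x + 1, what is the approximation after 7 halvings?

p(0.5) = -0.25 < 0, so the root lies in [0, 0.5]
p(0.25) = 0.5625 > 0, so the root lies in [0.25, 0.5]
p(0.375) = 0.203125 > 0, so the root lies in [0.375, 0.5]
p(0.4375) = -0.0117 < 0, so the root lies in [0.375, 0.4375]
p(0.40625) = 0.0986 > 0, so the root lies in [0.40625, 0.4375]
p(0.421875) = 0.0442 > 0, so the root lies in [0.421875, 0.4375]
p(0.4296875) = 0.0164 > 0, so the root lies in [0.4296875, 0.4375]

0.4296875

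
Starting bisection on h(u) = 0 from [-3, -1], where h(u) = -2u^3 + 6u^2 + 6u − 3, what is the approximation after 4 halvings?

m = -2, h(m) = 25 (+); new bracket [-2, -1]
m = -1.5, h(m) = 8.25 (+); new bracket [-1.5, -1]
m = -1.25, h(m) = 2.78125 (+); new bracket [-1.25, -1]
m = -1.125, h(m) = 0.6914 (+); new bracket [-1.125, -1]

-1.125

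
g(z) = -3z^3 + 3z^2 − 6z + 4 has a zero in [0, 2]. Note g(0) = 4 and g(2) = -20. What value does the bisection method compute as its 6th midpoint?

midpoint 1: g = -2 < 0 → [0, 1]
midpoint 0.5: g = 1.375 > 0 → [0.5, 1]
midpoint 0.75: g = -0.078125 < 0 → [0.5, 0.75]
midpoint 0.625: g = 0.6895 > 0 → [0.625, 0.75]
midpoint 0.6875: g = 0.3181 > 0 → [0.6875, 0.75]
midpoint 0.71875: g = 0.1234 > 0 → [0.71875, 0.75]

0.71875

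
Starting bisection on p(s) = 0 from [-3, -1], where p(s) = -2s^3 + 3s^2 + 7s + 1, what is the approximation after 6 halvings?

p(-2) = 15 > 0, so the root lies in [-2, -1]
p(-1.5) = 4 > 0, so the root lies in [-1.5, -1]
p(-1.25) = 0.84375 > 0, so the root lies in [-1.25, -1]
p(-1.125) = -0.2305 < 0, so the root lies in [-1.25, -1.125]
p(-1.1875) = 0.2671 > 0, so the root lies in [-1.1875, -1.125]
p(-1.15625) = 0.0086 > 0, so the root lies in [-1.15625, -1.125]

-1.15625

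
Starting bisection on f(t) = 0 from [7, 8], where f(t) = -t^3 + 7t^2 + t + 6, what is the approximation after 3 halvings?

midpoint 7.5: f = -14.625 < 0 → [7, 7.5]
midpoint 7.25: f = 0.109375 > 0 → [7.25, 7.5]
midpoint 7.375: f = -7.021484 < 0 → [7.25, 7.375]

7.375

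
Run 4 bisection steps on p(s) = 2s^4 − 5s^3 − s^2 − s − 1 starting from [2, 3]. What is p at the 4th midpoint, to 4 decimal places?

2.1819

p(2.5) = -9.75 < 0, so the root lies in [2.5, 3]
p(2.75) = -0.914062 < 0, so the root lies in [2.75, 3]
p(2.875) = 5.682129 > 0, so the root lies in [2.75, 2.875]
p(2.8125) = 2.1819 > 0, so the root lies in [2.75, 2.8125]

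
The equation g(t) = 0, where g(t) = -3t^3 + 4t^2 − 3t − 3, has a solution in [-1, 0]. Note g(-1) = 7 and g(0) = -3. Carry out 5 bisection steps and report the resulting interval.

m = -0.5, g(m) = -0.125 (−); new bracket [-1, -0.5]
m = -0.75, g(m) = 2.765625 (+); new bracket [-0.75, -0.5]
m = -0.625, g(m) = 1.169922 (+); new bracket [-0.625, -0.5]
m = -0.5625, g(m) = 0.4871 (+); new bracket [-0.5625, -0.5]
m = -0.53125, g(m) = 0.1725 (+); new bracket [-0.53125, -0.5]

[-0.53125, -0.5]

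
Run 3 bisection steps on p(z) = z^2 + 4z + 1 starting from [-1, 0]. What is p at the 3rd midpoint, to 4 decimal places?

-0.3594

z = -0.5 gives p = -0.75, negative; keep [-0.5, 0]
z = -0.25 gives p = 0.0625, positive; keep [-0.5, -0.25]
z = -0.375 gives p = -0.359375, negative; keep [-0.375, -0.25]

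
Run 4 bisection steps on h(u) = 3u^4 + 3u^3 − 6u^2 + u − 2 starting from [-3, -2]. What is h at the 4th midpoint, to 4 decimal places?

-1.6198

midpoint -2.5: h = 28.3125 > 0 → [-2.5, -2]
midpoint -2.25: h = 8.089844 > 0 → [-2.25, -2]
midpoint -2.125: h = 1.166748 > 0 → [-2.125, -2]
midpoint -2.0625: h = -1.6198 < 0 → [-2.125, -2.0625]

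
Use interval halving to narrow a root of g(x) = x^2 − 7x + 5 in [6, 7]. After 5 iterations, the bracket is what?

midpoint 6.5: g = 1.75 > 0 → [6, 6.5]
midpoint 6.25: g = 0.3125 > 0 → [6, 6.25]
midpoint 6.125: g = -0.359375 < 0 → [6.125, 6.25]
midpoint 6.1875: g = -0.0273 < 0 → [6.1875, 6.25]
midpoint 6.21875: g = 0.1416 > 0 → [6.1875, 6.21875]

[6.1875, 6.21875]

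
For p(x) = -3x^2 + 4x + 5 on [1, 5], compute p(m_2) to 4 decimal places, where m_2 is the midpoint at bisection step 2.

p(3) = -10 < 0, so the root lies in [1, 3]
p(2) = 1 > 0, so the root lies in [2, 3]

1.0000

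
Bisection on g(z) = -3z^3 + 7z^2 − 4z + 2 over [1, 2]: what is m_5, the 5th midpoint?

1.78125

midpoint 1.5: g = 1.625 > 0 → [1.5, 2]
midpoint 1.75: g = 0.359375 > 0 → [1.75, 2]
midpoint 1.875: g = -0.666016 < 0 → [1.75, 1.875]
midpoint 1.8125: g = -0.1169 < 0 → [1.75, 1.8125]
midpoint 1.78125: g = 0.13 > 0 → [1.78125, 1.8125]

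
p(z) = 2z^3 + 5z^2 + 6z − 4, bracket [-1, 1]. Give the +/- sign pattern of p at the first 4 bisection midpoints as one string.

-+--

m = 0, p(m) = -4 (−); new bracket [0, 1]
m = 0.5, p(m) = 0.5 (+); new bracket [0, 0.5]
m = 0.25, p(m) = -2.15625 (−); new bracket [0.25, 0.5]
m = 0.375, p(m) = -0.9414 (−); new bracket [0.375, 0.5]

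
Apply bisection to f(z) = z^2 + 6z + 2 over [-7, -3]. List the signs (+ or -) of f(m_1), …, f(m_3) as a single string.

-+-

midpoint -5: f = -3 < 0 → [-7, -5]
midpoint -6: f = 2 > 0 → [-6, -5]
midpoint -5.5: f = -0.75 < 0 → [-6, -5.5]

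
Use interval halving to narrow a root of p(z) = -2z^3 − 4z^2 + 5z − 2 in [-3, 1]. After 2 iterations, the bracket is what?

[-3, -2]

p(-1) = -9 < 0, so the root lies in [-3, -1]
p(-2) = -12 < 0, so the root lies in [-3, -2]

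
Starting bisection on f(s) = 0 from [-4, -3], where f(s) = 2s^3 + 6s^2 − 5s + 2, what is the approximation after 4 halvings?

-3.6875

s = -3.5 gives f = 7.25, positive; keep [-4, -3.5]
s = -3.75 gives f = -0.34375, negative; keep [-3.75, -3.5]
s = -3.625 gives f = 3.699219, positive; keep [-3.75, -3.625]
s = -3.6875 gives f = 1.7407, positive; keep [-3.75, -3.6875]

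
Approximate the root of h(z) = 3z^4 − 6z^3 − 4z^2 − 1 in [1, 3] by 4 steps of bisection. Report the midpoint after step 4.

midpoint 2: h = -17 < 0 → [2, 3]
midpoint 2.5: h = -2.5625 < 0 → [2.5, 3]
midpoint 2.75: h = 15.542969 > 0 → [2.5, 2.75]
midpoint 2.625: h = 5.3523 > 0 → [2.5, 2.625]

2.625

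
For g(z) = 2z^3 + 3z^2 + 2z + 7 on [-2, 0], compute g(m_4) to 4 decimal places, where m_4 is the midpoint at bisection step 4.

midpoint -1: g = 6 > 0 → [-2, -1]
midpoint -1.5: g = 4 > 0 → [-2, -1.5]
midpoint -1.75: g = 1.96875 > 0 → [-2, -1.75]
midpoint -1.875: g = 0.6133 > 0 → [-2, -1.875]

0.6133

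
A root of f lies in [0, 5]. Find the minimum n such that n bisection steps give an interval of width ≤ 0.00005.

Width after n steps is 5/2^n. Need 2^n ≥ 5/0.00005 = 100000.
2^16 = 65536 < 100000 ≤ 2^17 = 131072, so n = 17.

17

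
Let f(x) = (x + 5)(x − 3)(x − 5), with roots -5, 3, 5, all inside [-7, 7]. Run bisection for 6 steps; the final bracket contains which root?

m = 0, f(m) = 75 (+); new bracket [-7, 0]
m = -3.5, f(m) = 82.875 (+); new bracket [-7, -3.5]
m = -5.25, f(m) = -21.140625 (−); new bracket [-5.25, -3.5]
m = -4.375, f(m) = 43.2129 (+); new bracket [-5.25, -4.375]
m = -4.8125, f(m) = 14.3738 (+); new bracket [-5.25, -4.8125]
m = -5.03125, f(m) = -2.5176 (−); new bracket [-5.03125, -4.8125]

-5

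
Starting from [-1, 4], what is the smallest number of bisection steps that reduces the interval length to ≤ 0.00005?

17

Width after n steps is 5/2^n. Need 2^n ≥ 5/0.00005 = 100000.
2^16 = 65536 < 100000 ≤ 2^17 = 131072, so n = 17.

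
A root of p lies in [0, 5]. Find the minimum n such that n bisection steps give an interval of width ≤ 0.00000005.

Width after n steps is 5/2^n. Need 2^n ≥ 5/0.00000005 = 100000000.
2^26 = 67108864 < 100000000 ≤ 2^27 = 134217728, so n = 27.

27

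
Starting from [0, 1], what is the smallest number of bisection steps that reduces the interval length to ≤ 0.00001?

17

Width after n steps is 1/2^n. Need 2^n ≥ 1/0.00001 = 100000.
2^16 = 65536 < 100000 ≤ 2^17 = 131072, so n = 17.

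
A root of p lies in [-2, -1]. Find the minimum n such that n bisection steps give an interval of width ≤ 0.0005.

11

Width after n steps is 1/2^n. Need 2^n ≥ 1/0.0005 = 2000.
2^10 = 1024 < 2000 ≤ 2^11 = 2048, so n = 11.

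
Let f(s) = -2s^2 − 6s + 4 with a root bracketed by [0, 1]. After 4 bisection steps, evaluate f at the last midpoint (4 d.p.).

midpoint 0.5: f = 0.5 > 0 → [0.5, 1]
midpoint 0.75: f = -1.625 < 0 → [0.5, 0.75]
midpoint 0.625: f = -0.53125 < 0 → [0.5, 0.625]
midpoint 0.5625: f = -0.0078 < 0 → [0.5, 0.5625]

-0.0078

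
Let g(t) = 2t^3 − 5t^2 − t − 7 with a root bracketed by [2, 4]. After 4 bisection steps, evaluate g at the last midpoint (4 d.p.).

g(3) = -1 < 0, so the root lies in [3, 4]
g(3.5) = 14 > 0, so the root lies in [3, 3.5]
g(3.25) = 5.59375 > 0, so the root lies in [3, 3.25]
g(3.125) = 2.082 > 0, so the root lies in [3, 3.125]

2.0820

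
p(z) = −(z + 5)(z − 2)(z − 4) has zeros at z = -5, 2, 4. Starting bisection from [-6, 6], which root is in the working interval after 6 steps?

-5

p(0) = -40 < 0, so the root lies in [-6, 0]
p(-3) = -70 < 0, so the root lies in [-6, -3]
p(-4.5) = -27.625 < 0, so the root lies in [-6, -4.5]
p(-5.25) = 16.7656 > 0, so the root lies in [-5.25, -4.5]
p(-4.875) = -7.627 < 0, so the root lies in [-5.25, -4.875]
p(-5.0625) = 4.0002 > 0, so the root lies in [-5.0625, -4.875]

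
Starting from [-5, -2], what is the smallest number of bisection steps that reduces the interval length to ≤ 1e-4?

Width after n steps is 3/2^n. Need 2^n ≥ 3/1e-4 = 30000.
2^14 = 16384 < 30000 ≤ 2^15 = 32768, so n = 15.

15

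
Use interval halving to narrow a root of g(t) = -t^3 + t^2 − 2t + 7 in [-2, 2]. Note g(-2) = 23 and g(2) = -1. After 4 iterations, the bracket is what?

[1.75, 2]

t = 0 gives g = 7, positive; keep [0, 2]
t = 1 gives g = 5, positive; keep [1, 2]
t = 1.5 gives g = 2.875, positive; keep [1.5, 2]
t = 1.75 gives g = 1.2031, positive; keep [1.75, 2]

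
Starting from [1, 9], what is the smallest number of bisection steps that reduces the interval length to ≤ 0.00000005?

Width after n steps is 8/2^n. Need 2^n ≥ 8/0.00000005 = 160000000.
2^27 = 134217728 < 160000000 ≤ 2^28 = 268435456, so n = 28.

28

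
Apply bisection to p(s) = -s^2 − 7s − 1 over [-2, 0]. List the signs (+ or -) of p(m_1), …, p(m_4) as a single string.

+++-

s = -1 gives p = 5, positive; keep [-1, 0]
s = -0.5 gives p = 2.25, positive; keep [-0.5, 0]
s = -0.25 gives p = 0.6875, positive; keep [-0.25, 0]
s = -0.125 gives p = -0.1406, negative; keep [-0.25, -0.125]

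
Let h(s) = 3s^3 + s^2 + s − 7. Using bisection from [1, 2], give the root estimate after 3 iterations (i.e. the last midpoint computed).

s = 1.5 gives h = 6.875, positive; keep [1, 1.5]
s = 1.25 gives h = 1.671875, positive; keep [1, 1.25]
s = 1.125 gives h = -0.337891, negative; keep [1.125, 1.25]

1.125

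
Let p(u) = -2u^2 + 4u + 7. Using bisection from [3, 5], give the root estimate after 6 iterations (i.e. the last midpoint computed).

3.09375

p(4) = -9 < 0, so the root lies in [3, 4]
p(3.5) = -3.5 < 0, so the root lies in [3, 3.5]
p(3.25) = -1.125 < 0, so the root lies in [3, 3.25]
p(3.125) = -0.0312 < 0, so the root lies in [3, 3.125]
p(3.0625) = 0.4922 > 0, so the root lies in [3.0625, 3.125]
p(3.09375) = 0.2324 > 0, so the root lies in [3.09375, 3.125]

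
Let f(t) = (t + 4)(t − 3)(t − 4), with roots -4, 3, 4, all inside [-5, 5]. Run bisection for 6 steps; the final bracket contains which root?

t = 0 gives f = 48, positive; keep [-5, 0]
t = -2.5 gives f = 53.625, positive; keep [-5, -2.5]
t = -3.75 gives f = 13.078125, positive; keep [-5, -3.75]
t = -4.375 gives f = -23.1621, negative; keep [-4.375, -3.75]
t = -4.0625 gives f = -3.5588, negative; keep [-4.0625, -3.75]
t = -3.90625 gives f = 5.119, positive; keep [-4.0625, -3.90625]

-4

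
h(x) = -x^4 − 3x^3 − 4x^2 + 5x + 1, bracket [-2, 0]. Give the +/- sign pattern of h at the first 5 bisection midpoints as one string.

x = -1 gives h = -6, negative; keep [-1, 0]
x = -0.5 gives h = -2.1875, negative; keep [-0.5, 0]
x = -0.25 gives h = -0.457031, negative; keep [-0.25, 0]
x = -0.125 gives h = 0.3181, positive; keep [-0.25, -0.125]
x = -0.1875 gives h = -0.0596, negative; keep [-0.1875, -0.125]

---+-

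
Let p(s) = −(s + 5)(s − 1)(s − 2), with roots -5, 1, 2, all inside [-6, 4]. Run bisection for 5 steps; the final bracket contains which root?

midpoint -1: p = -24 < 0 → [-6, -1]
midpoint -3.5: p = -37.125 < 0 → [-6, -3.5]
midpoint -4.75: p = -9.703125 < 0 → [-6, -4.75]
midpoint -5.375: p = 17.6309 > 0 → [-5.375, -4.75]
midpoint -5.0625: p = 2.676 > 0 → [-5.0625, -4.75]

-5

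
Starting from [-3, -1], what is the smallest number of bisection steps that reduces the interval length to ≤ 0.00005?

Width after n steps is 2/2^n. Need 2^n ≥ 2/0.00005 = 40000.
2^15 = 32768 < 40000 ≤ 2^16 = 65536, so n = 16.

16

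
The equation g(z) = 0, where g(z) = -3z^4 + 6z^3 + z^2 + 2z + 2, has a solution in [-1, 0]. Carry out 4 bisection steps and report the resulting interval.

g(-0.5) = 0.3125 > 0, so the root lies in [-1, -0.5]
g(-0.75) = -2.417969 < 0, so the root lies in [-0.75, -0.5]
g(-0.625) = -0.781982 < 0, so the root lies in [-0.625, -0.5]
g(-0.5625) = -0.1768 < 0, so the root lies in [-0.5625, -0.5]

[-0.5625, -0.5]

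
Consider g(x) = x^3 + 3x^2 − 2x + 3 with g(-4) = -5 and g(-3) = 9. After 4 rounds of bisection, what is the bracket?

g(-3.5) = 3.875 > 0, so the root lies in [-4, -3.5]
g(-3.75) = -0.046875 < 0, so the root lies in [-3.75, -3.5]
g(-3.625) = 2.037109 > 0, so the root lies in [-3.75, -3.625]
g(-3.6875) = 1.0266 > 0, so the root lies in [-3.75, -3.6875]

[-3.75, -3.6875]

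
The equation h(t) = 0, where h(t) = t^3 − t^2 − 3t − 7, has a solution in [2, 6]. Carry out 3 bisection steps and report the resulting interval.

t = 4 gives h = 29, positive; keep [2, 4]
t = 3 gives h = 2, positive; keep [2, 3]
t = 2.5 gives h = -5.125, negative; keep [2.5, 3]

[2.5, 3]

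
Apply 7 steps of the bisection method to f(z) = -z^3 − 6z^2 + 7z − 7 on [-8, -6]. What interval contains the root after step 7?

f(-7) = -7 < 0, so the root lies in [-8, -7]
f(-7.5) = 24.875 > 0, so the root lies in [-7.5, -7]
f(-7.25) = 7.953125 > 0, so the root lies in [-7.25, -7]
f(-7.125) = 0.2363 > 0, so the root lies in [-7.125, -7]
f(-7.0625) = -3.4412 < 0, so the root lies in [-7.125, -7.0625]
f(-7.09375) = -1.6173 < 0, so the root lies in [-7.125, -7.09375]
f(-7.109375) = -0.6942 < 0, so the root lies in [-7.125, -7.109375]

[-7.125, -7.109375]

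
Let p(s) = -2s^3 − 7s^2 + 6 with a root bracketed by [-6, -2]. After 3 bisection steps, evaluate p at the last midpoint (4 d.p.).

6.0000

midpoint -4: p = 22 > 0 → [-4, -2]
midpoint -3: p = -3 < 0 → [-4, -3]
midpoint -3.5: p = 6 > 0 → [-3.5, -3]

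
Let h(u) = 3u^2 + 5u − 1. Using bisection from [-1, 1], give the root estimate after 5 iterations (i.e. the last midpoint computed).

0.1875

midpoint 0: h = -1 < 0 → [0, 1]
midpoint 0.5: h = 2.25 > 0 → [0, 0.5]
midpoint 0.25: h = 0.4375 > 0 → [0, 0.25]
midpoint 0.125: h = -0.3281 < 0 → [0.125, 0.25]
midpoint 0.1875: h = 0.043 > 0 → [0.125, 0.1875]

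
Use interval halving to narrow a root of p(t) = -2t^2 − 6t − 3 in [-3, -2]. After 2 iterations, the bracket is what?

[-2.5, -2.25]

midpoint -2.5: p = -0.5 < 0 → [-2.5, -2]
midpoint -2.25: p = 0.375 > 0 → [-2.5, -2.25]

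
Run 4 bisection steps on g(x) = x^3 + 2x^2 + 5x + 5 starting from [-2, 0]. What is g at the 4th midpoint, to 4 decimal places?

0.4824

midpoint -1: g = 1 > 0 → [-2, -1]
midpoint -1.5: g = -1.375 < 0 → [-1.5, -1]
midpoint -1.25: g = -0.078125 < 0 → [-1.25, -1]
midpoint -1.125: g = 0.4824 > 0 → [-1.25, -1.125]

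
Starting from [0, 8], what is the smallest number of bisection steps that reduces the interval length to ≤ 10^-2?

10

Width after n steps is 8/2^n. Need 2^n ≥ 8/10^-2 = 800.
2^9 = 512 < 800 ≤ 2^10 = 1024, so n = 10.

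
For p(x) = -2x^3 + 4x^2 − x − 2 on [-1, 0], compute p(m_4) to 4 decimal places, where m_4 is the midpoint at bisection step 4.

0.1841

x = -0.5 gives p = -0.25, negative; keep [-1, -0.5]
x = -0.75 gives p = 1.84375, positive; keep [-0.75, -0.5]
x = -0.625 gives p = 0.675781, positive; keep [-0.625, -0.5]
x = -0.5625 gives p = 0.1841, positive; keep [-0.5625, -0.5]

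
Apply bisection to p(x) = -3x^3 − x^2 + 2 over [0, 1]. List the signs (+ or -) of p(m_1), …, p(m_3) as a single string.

++-

m = 0.5, p(m) = 1.375 (+); new bracket [0.5, 1]
m = 0.75, p(m) = 0.171875 (+); new bracket [0.75, 1]
m = 0.875, p(m) = -0.775391 (−); new bracket [0.75, 0.875]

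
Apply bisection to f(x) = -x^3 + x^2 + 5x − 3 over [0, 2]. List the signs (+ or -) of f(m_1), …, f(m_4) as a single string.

+-++

f(1) = 2 > 0, so the root lies in [0, 1]
f(0.5) = -0.375 < 0, so the root lies in [0.5, 1]
f(0.75) = 0.890625 > 0, so the root lies in [0.5, 0.75]
f(0.625) = 0.2715 > 0, so the root lies in [0.5, 0.625]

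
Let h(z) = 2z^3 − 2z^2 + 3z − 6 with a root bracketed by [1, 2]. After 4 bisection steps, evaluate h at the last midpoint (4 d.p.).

m = 1.5, h(m) = 0.75 (+); new bracket [1, 1.5]
m = 1.25, h(m) = -1.46875 (−); new bracket [1.25, 1.5]
m = 1.375, h(m) = -0.457031 (−); new bracket [1.375, 1.5]
m = 1.4375, h(m) = 0.1206 (+); new bracket [1.375, 1.4375]

0.1206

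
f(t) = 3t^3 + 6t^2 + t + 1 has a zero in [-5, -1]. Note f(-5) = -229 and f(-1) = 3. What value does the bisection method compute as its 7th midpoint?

-1.90625

t = -3 gives f = -29, negative; keep [-3, -1]
t = -2 gives f = -1, negative; keep [-2, -1]
t = -1.5 gives f = 2.875, positive; keep [-2, -1.5]
t = -1.75 gives f = 1.5469, positive; keep [-2, -1.75]
t = -1.875 gives f = 0.4434, positive; keep [-2, -1.875]
t = -1.9375 gives f = -0.2336, negative; keep [-1.9375, -1.875]
t = -1.90625 gives f = 0.1158, positive; keep [-1.9375, -1.90625]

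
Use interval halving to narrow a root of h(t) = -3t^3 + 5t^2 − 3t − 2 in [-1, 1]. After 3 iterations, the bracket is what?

t = 0 gives h = -2, negative; keep [-1, 0]
t = -0.5 gives h = 1.125, positive; keep [-0.5, 0]
t = -0.25 gives h = -0.890625, negative; keep [-0.5, -0.25]

[-0.5, -0.25]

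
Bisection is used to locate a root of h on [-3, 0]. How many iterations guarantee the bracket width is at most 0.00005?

16

Width after n steps is 3/2^n. Need 2^n ≥ 3/0.00005 = 60000.
2^15 = 32768 < 60000 ≤ 2^16 = 65536, so n = 16.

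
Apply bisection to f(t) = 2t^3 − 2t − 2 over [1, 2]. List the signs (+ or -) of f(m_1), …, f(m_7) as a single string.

t = 1.5 gives f = 1.75, positive; keep [1, 1.5]
t = 1.25 gives f = -0.59375, negative; keep [1.25, 1.5]
t = 1.375 gives f = 0.449219, positive; keep [1.25, 1.375]
t = 1.3125 gives f = -0.103, negative; keep [1.3125, 1.375]
t = 1.34375 gives f = 0.1652, positive; keep [1.3125, 1.34375]
t = 1.328125 gives f = 0.0292, positive; keep [1.3125, 1.328125]
t = 1.3203125 gives f = -0.0374, negative; keep [1.3203125, 1.328125]

+-+-++-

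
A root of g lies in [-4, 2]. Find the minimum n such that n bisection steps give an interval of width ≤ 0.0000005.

24

Width after n steps is 6/2^n. Need 2^n ≥ 6/0.0000005 = 12000000.
2^23 = 8388608 < 12000000 ≤ 2^24 = 16777216, so n = 24.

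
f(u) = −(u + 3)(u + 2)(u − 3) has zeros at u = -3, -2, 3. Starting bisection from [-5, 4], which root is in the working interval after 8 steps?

m = -0.5, f(m) = 13.125 (+); new bracket [-0.5, 4]
m = 1.75, f(m) = 22.265625 (+); new bracket [1.75, 4]
m = 2.875, f(m) = 3.580078 (+); new bracket [2.875, 4]
m = 3.4375, f(m) = -15.3142 (−); new bracket [2.875, 3.4375]
m = 3.15625, f(m) = -4.9599 (−); new bracket [2.875, 3.15625]
m = 3.015625, f(m) = -0.4714 (−); new bracket [2.875, 3.015625]
m = 2.9453125, f(m) = 1.6079 (+); new bracket [2.9453125, 3.015625]
m = 2.98046875, f(m) = 0.5817 (+); new bracket [2.98046875, 3.015625]

3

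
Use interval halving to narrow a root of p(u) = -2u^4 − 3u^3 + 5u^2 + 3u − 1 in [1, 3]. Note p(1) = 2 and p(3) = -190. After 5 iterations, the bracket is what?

u = 2 gives p = -31, negative; keep [1, 2]
u = 1.5 gives p = -5.5, negative; keep [1, 1.5]
u = 1.25 gives p = -0.179688, negative; keep [1, 1.25]
u = 1.125 gives p = 1.228, positive; keep [1.125, 1.25]
u = 1.1875 gives p = 0.6125, positive; keep [1.1875, 1.25]

[1.1875, 1.25]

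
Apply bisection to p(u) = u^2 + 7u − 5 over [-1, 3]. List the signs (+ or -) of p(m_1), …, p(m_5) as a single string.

m = 1, p(m) = 3 (+); new bracket [-1, 1]
m = 0, p(m) = -5 (−); new bracket [0, 1]
m = 0.5, p(m) = -1.25 (−); new bracket [0.5, 1]
m = 0.75, p(m) = 0.8125 (+); new bracket [0.5, 0.75]
m = 0.625, p(m) = -0.2344 (−); new bracket [0.625, 0.75]

+--+-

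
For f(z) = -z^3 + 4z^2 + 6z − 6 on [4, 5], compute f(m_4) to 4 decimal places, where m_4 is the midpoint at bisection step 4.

0.7698

midpoint 4.5: f = 10.875 > 0 → [4.5, 5]
midpoint 4.75: f = 5.578125 > 0 → [4.75, 5]
midpoint 4.875: f = 2.455078 > 0 → [4.875, 5]
midpoint 4.9375: f = 0.7698 > 0 → [4.9375, 5]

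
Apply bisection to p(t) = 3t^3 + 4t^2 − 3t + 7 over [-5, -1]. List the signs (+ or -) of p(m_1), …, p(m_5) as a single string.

-+--+

midpoint -3: p = -29 < 0 → [-3, -1]
midpoint -2: p = 5 > 0 → [-3, -2]
midpoint -2.5: p = -7.375 < 0 → [-2.5, -2]
midpoint -2.25: p = -0.1719 < 0 → [-2.25, -2]
midpoint -2.125: p = 2.6504 > 0 → [-2.25, -2.125]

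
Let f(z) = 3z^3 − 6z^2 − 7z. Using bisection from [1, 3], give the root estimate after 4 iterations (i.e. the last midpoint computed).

m = 2, f(m) = -14 (−); new bracket [2, 3]
m = 2.5, f(m) = -8.125 (−); new bracket [2.5, 3]
m = 2.75, f(m) = -2.234375 (−); new bracket [2.75, 3]
m = 2.875, f(m) = 1.5723 (+); new bracket [2.75, 2.875]

2.875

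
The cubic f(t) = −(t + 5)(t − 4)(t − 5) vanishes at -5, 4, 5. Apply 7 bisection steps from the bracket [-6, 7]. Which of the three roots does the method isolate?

-5

t = 0.5 gives f = -86.625, negative; keep [-6, 0.5]
t = -2.75 gives f = -117.703125, negative; keep [-6, -2.75]
t = -4.375 gives f = -49.072266, negative; keep [-6, -4.375]
t = -5.1875 gives f = 17.5496, positive; keep [-5.1875, -4.375]
t = -4.78125 gives f = -18.7888, negative; keep [-5.1875, -4.78125]
t = -4.984375 gives f = -1.4016, negative; keep [-5.1875, -4.984375]
t = -5.0859375 gives f = 7.8753, positive; keep [-5.0859375, -4.984375]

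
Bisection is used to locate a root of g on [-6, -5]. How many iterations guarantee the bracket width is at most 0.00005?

Width after n steps is 1/2^n. Need 2^n ≥ 1/0.00005 = 20000.
2^14 = 16384 < 20000 ≤ 2^15 = 32768, so n = 15.

15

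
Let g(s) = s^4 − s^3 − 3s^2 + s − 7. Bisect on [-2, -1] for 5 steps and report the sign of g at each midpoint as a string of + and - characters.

---++

s = -1.5 gives g = -6.8125, negative; keep [-2, -1.5]
s = -1.75 gives g = -3.199219, negative; keep [-2, -1.75]
s = -1.875 gives g = -0.470459, negative; keep [-2, -1.875]
s = -1.9375 gives g = 1.1658, positive; keep [-1.9375, -1.875]
s = -1.90625 gives g = 0.3237, positive; keep [-1.90625, -1.875]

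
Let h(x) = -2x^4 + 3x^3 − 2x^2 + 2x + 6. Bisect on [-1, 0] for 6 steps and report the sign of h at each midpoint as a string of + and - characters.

++-++-

m = -0.5, h(m) = 4 (+); new bracket [-1, -0.5]
m = -0.75, h(m) = 1.476562 (+); new bracket [-1, -0.75]
m = -0.875, h(m) = -0.463379 (−); new bracket [-0.875, -0.75]
m = -0.8125, h(m) = 0.5739 (+); new bracket [-0.875, -0.8125]
m = -0.84375, h(m) = 0.073 (+); new bracket [-0.875, -0.84375]
m = -0.859375, h(m) = -0.1907 (−); new bracket [-0.859375, -0.84375]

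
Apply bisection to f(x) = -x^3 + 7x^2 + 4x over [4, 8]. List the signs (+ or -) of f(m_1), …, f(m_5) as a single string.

+++--

midpoint 6: f = 60 > 0 → [6, 8]
midpoint 7: f = 28 > 0 → [7, 8]
midpoint 7.5: f = 1.875 > 0 → [7.5, 8]
midpoint 7.75: f = -14.0469 < 0 → [7.5, 7.75]
midpoint 7.625: f = -5.8379 < 0 → [7.5, 7.625]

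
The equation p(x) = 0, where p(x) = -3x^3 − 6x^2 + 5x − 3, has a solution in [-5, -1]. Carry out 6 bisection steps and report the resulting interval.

[-2.75, -2.6875]

p(-3) = 9 > 0, so the root lies in [-3, -1]
p(-2) = -13 < 0, so the root lies in [-3, -2]
p(-2.5) = -6.125 < 0, so the root lies in [-3, -2.5]
p(-2.75) = 0.2656 > 0, so the root lies in [-2.75, -2.5]
p(-2.625) = -3.2051 < 0, so the root lies in [-2.75, -2.625]
p(-2.6875) = -1.5408 < 0, so the root lies in [-2.75, -2.6875]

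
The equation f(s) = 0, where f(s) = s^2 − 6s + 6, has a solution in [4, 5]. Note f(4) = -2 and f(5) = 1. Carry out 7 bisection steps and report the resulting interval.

[4.7265625, 4.734375]

s = 4.5 gives f = -0.75, negative; keep [4.5, 5]
s = 4.75 gives f = 0.0625, positive; keep [4.5, 4.75]
s = 4.625 gives f = -0.359375, negative; keep [4.625, 4.75]
s = 4.6875 gives f = -0.1523, negative; keep [4.6875, 4.75]
s = 4.71875 gives f = -0.0459, negative; keep [4.71875, 4.75]
s = 4.734375 gives f = 0.0081, positive; keep [4.71875, 4.734375]
s = 4.7265625 gives f = -0.019, negative; keep [4.7265625, 4.734375]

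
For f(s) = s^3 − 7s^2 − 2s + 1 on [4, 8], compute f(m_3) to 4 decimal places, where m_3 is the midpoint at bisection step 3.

midpoint 6: f = -47 < 0 → [6, 8]
midpoint 7: f = -13 < 0 → [7, 8]
midpoint 7.5: f = 14.125 > 0 → [7, 7.5]

14.1250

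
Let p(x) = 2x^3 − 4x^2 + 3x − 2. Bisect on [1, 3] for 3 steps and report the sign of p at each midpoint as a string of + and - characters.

++-

midpoint 2: p = 4 > 0 → [1, 2]
midpoint 1.5: p = 0.25 > 0 → [1, 1.5]
midpoint 1.25: p = -0.59375 < 0 → [1.25, 1.5]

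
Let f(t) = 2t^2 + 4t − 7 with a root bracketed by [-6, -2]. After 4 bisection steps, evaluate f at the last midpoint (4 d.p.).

f(-4) = 9 > 0, so the root lies in [-4, -2]
f(-3) = -1 < 0, so the root lies in [-4, -3]
f(-3.5) = 3.5 > 0, so the root lies in [-3.5, -3]
f(-3.25) = 1.125 > 0, so the root lies in [-3.25, -3]

1.1250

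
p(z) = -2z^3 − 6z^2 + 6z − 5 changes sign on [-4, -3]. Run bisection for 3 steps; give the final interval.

m = -3.5, p(m) = -13.75 (−); new bracket [-4, -3.5]
m = -3.75, p(m) = -6.40625 (−); new bracket [-4, -3.75]
m = -3.875, p(m) = -1.972656 (−); new bracket [-4, -3.875]

[-4, -3.875]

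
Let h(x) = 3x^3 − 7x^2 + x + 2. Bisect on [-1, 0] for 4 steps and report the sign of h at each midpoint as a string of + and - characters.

m = -0.5, h(m) = -0.625 (−); new bracket [-0.5, 0]
m = -0.25, h(m) = 1.265625 (+); new bracket [-0.5, -0.25]
m = -0.375, h(m) = 0.482422 (+); new bracket [-0.5, -0.375]
m = -0.4375, h(m) = -0.0286 (−); new bracket [-0.4375, -0.375]

-++-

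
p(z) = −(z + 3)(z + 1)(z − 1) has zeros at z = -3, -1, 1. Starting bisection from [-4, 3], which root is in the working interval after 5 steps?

z = -0.5 gives p = 1.875, positive; keep [-0.5, 3]
z = 1.25 gives p = -2.390625, negative; keep [-0.5, 1.25]
z = 0.375 gives p = 2.900391, positive; keep [0.375, 1.25]
z = 0.8125 gives p = 1.2957, positive; keep [0.8125, 1.25]
z = 1.03125 gives p = -0.2559, negative; keep [0.8125, 1.03125]

1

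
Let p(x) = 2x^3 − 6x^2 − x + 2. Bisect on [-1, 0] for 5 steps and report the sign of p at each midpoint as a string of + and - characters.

+--++

p(-0.5) = 0.75 > 0, so the root lies in [-1, -0.5]
p(-0.75) = -1.46875 < 0, so the root lies in [-0.75, -0.5]
p(-0.625) = -0.207031 < 0, so the root lies in [-0.625, -0.5]
p(-0.5625) = 0.3081 > 0, so the root lies in [-0.625, -0.5625]
p(-0.59375) = 0.0599 > 0, so the root lies in [-0.625, -0.59375]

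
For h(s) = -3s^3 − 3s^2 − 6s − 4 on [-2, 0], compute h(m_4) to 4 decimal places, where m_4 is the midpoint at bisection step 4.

-0.6895

midpoint -1: h = 2 > 0 → [-1, 0]
midpoint -0.5: h = -1.375 < 0 → [-1, -0.5]
midpoint -0.75: h = 0.078125 > 0 → [-0.75, -0.5]
midpoint -0.625: h = -0.6895 < 0 → [-0.75, -0.625]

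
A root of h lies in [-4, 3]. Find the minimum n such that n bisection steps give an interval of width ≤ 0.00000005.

28

Width after n steps is 7/2^n. Need 2^n ≥ 7/0.00000005 = 140000000.
2^27 = 134217728 < 140000000 ≤ 2^28 = 268435456, so n = 28.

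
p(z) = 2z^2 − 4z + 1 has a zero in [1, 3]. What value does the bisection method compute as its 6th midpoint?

1.71875

m = 2, p(m) = 1 (+); new bracket [1, 2]
m = 1.5, p(m) = -0.5 (−); new bracket [1.5, 2]
m = 1.75, p(m) = 0.125 (+); new bracket [1.5, 1.75]
m = 1.625, p(m) = -0.2188 (−); new bracket [1.625, 1.75]
m = 1.6875, p(m) = -0.0547 (−); new bracket [1.6875, 1.75]
m = 1.71875, p(m) = 0.0332 (+); new bracket [1.6875, 1.71875]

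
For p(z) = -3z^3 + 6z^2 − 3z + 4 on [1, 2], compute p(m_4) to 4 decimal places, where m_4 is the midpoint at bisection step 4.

m = 1.5, p(m) = 2.875 (+); new bracket [1.5, 2]
m = 1.75, p(m) = 1.046875 (+); new bracket [1.75, 2]
m = 1.875, p(m) = -0.306641 (−); new bracket [1.75, 1.875]
m = 1.8125, p(m) = 0.4104 (+); new bracket [1.8125, 1.875]

0.4104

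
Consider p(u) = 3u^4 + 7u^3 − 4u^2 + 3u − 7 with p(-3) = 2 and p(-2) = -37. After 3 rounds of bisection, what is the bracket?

p(-2.5) = -31.6875 < 0, so the root lies in [-3, -2.5]
p(-2.75) = -19.503906 < 0, so the root lies in [-3, -2.75]
p(-2.875) = -10.071533 < 0, so the root lies in [-3, -2.875]

[-3, -2.875]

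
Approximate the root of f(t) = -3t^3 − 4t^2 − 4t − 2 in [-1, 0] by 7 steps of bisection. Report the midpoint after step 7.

m = -0.5, f(m) = -0.625 (−); new bracket [-1, -0.5]
m = -0.75, f(m) = 0.015625 (+); new bracket [-0.75, -0.5]
m = -0.625, f(m) = -0.330078 (−); new bracket [-0.75, -0.625]
m = -0.6875, f(m) = -0.1658 (−); new bracket [-0.75, -0.6875]
m = -0.71875, f(m) = -0.0775 (−); new bracket [-0.75, -0.71875]
m = -0.734375, f(m) = -0.0316 (−); new bracket [-0.75, -0.734375]
m = -0.7421875, f(m) = -0.0081 (−); new bracket [-0.75, -0.7421875]

-0.7421875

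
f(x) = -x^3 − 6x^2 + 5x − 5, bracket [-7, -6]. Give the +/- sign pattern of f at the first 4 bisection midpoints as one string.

--+-

x = -6.5 gives f = -16.375, negative; keep [-7, -6.5]
x = -6.75 gives f = -4.578125, negative; keep [-7, -6.75]
x = -6.875 gives f = 1.982422, positive; keep [-6.875, -6.75]
x = -6.8125 gives f = -1.3542, negative; keep [-6.875, -6.8125]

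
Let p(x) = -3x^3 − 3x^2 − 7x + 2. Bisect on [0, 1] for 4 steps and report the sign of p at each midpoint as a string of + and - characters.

x = 0.5 gives p = -2.625, negative; keep [0, 0.5]
x = 0.25 gives p = 0.015625, positive; keep [0.25, 0.5]
x = 0.375 gives p = -1.205078, negative; keep [0.25, 0.375]
x = 0.3125 gives p = -0.572, negative; keep [0.25, 0.3125]

-+--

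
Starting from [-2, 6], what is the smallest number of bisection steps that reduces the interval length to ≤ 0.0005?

14

Width after n steps is 8/2^n. Need 2^n ≥ 8/0.0005 = 16000.
2^13 = 8192 < 16000 ≤ 2^14 = 16384, so n = 14.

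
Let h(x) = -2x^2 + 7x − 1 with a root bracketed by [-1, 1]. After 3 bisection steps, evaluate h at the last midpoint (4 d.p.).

0.6250

midpoint 0: h = -1 < 0 → [0, 1]
midpoint 0.5: h = 2 > 0 → [0, 0.5]
midpoint 0.25: h = 0.625 > 0 → [0, 0.25]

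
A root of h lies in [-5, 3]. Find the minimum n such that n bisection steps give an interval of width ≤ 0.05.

8

Width after n steps is 8/2^n. Need 2^n ≥ 8/0.05 = 160.
2^7 = 128 < 160 ≤ 2^8 = 256, so n = 8.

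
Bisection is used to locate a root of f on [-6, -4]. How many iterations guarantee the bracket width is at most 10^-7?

25

Width after n steps is 2/2^n. Need 2^n ≥ 2/10^-7 = 20000000.
2^24 = 16777216 < 20000000 ≤ 2^25 = 33554432, so n = 25.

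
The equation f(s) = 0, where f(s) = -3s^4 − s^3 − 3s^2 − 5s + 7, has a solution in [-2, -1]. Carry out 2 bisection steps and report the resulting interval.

f(-1.5) = -4.0625 < 0, so the root lies in [-1.5, -1]
f(-1.25) = 3.191406 > 0, so the root lies in [-1.5, -1.25]

[-1.5, -1.25]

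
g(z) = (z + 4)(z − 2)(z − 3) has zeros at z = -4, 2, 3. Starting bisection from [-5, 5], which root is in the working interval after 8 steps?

m = 0, g(m) = 24 (+); new bracket [-5, 0]
m = -2.5, g(m) = 37.125 (+); new bracket [-5, -2.5]
m = -3.75, g(m) = 9.703125 (+); new bracket [-5, -3.75]
m = -4.375, g(m) = -17.6309 (−); new bracket [-4.375, -3.75]
m = -4.0625, g(m) = -2.676 (−); new bracket [-4.0625, -3.75]
m = -3.90625, g(m) = 3.8241 (+); new bracket [-4.0625, -3.90625]
m = -3.984375, g(m) = 0.6531 (+); new bracket [-4.0625, -3.984375]
m = -4.0234375, g(m) = -0.9915 (−); new bracket [-4.0234375, -3.984375]

-4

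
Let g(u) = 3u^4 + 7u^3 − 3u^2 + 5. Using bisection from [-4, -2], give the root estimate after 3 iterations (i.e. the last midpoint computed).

-2.75

midpoint -3: g = 32 > 0 → [-3, -2]
midpoint -2.5: g = -5.9375 < 0 → [-3, -2.5]
midpoint -2.75: g = 8.308594 > 0 → [-2.75, -2.5]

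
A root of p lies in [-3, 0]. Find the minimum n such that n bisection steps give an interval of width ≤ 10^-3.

Width after n steps is 3/2^n. Need 2^n ≥ 3/10^-3 = 3000.
2^11 = 2048 < 3000 ≤ 2^12 = 4096, so n = 12.

12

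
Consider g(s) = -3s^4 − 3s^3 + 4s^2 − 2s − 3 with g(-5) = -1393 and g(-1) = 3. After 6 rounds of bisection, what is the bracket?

[-1.8125, -1.75]

midpoint -3: g = -123 < 0 → [-3, -1]
midpoint -2: g = -7 < 0 → [-2, -1]
midpoint -1.5: g = 3.9375 > 0 → [-2, -1.5]
midpoint -1.75: g = 0.6914 > 0 → [-2, -1.75]
midpoint -1.875: g = -2.491 < 0 → [-1.875, -1.75]
midpoint -1.8125: g = -0.7481 < 0 → [-1.8125, -1.75]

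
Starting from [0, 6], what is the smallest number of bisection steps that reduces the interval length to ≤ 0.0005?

Width after n steps is 6/2^n. Need 2^n ≥ 6/0.0005 = 12000.
2^13 = 8192 < 12000 ≤ 2^14 = 16384, so n = 14.

14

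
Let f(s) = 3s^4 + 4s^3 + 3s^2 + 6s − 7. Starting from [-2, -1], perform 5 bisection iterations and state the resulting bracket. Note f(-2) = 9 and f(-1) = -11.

midpoint -1.5: f = -7.5625 < 0 → [-2, -1.5]
midpoint -1.75: f = -1.613281 < 0 → [-2, -1.75]
midpoint -1.875: f = 3.008545 > 0 → [-1.875, -1.75]
midpoint -1.8125: f = 0.5398 > 0 → [-1.8125, -1.75]
midpoint -1.78125: f = -0.5746 < 0 → [-1.8125, -1.78125]

[-1.8125, -1.78125]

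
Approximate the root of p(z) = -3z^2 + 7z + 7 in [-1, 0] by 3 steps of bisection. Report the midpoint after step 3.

midpoint -0.5: p = 2.75 > 0 → [-1, -0.5]
midpoint -0.75: p = 0.0625 > 0 → [-1, -0.75]
midpoint -0.875: p = -1.421875 < 0 → [-0.875, -0.75]

-0.875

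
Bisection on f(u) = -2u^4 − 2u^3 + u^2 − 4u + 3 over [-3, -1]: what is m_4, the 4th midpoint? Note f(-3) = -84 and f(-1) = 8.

u = -2 gives f = -1, negative; keep [-2, -1]
u = -1.5 gives f = 7.875, positive; keep [-2, -1.5]
u = -1.75 gives f = 5.023438, positive; keep [-2, -1.75]
u = -1.875 gives f = 2.48, positive; keep [-2, -1.875]

-1.875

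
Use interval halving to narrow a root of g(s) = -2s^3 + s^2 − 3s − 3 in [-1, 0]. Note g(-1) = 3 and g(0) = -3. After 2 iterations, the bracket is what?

[-0.75, -0.5]

m = -0.5, g(m) = -1 (−); new bracket [-1, -0.5]
m = -0.75, g(m) = 0.65625 (+); new bracket [-0.75, -0.5]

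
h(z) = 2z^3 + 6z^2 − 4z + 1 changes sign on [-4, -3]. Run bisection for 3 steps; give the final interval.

z = -3.5 gives h = 2.75, positive; keep [-4, -3.5]
z = -3.75 gives h = -5.09375, negative; keep [-3.75, -3.5]
z = -3.625 gives h = -0.925781, negative; keep [-3.625, -3.5]

[-3.625, -3.5]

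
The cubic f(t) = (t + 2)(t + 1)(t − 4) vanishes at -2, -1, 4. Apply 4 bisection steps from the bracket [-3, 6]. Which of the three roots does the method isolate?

f(1.5) = -21.875 < 0, so the root lies in [1.5, 6]
f(3.75) = -6.828125 < 0, so the root lies in [3.75, 6]
f(4.875) = 35.341797 > 0, so the root lies in [3.75, 4.875]
f(4.3125) = 10.4797 > 0, so the root lies in [3.75, 4.3125]

4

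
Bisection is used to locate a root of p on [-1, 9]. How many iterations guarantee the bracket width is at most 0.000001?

24

Width after n steps is 10/2^n. Need 2^n ≥ 10/0.000001 = 10000000.
2^23 = 8388608 < 10000000 ≤ 2^24 = 16777216, so n = 24.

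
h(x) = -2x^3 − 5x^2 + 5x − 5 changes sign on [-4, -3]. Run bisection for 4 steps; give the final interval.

[-3.5, -3.4375]

h(-3.5) = 2 > 0, so the root lies in [-3.5, -3]
h(-3.25) = -5.40625 < 0, so the root lies in [-3.5, -3.25]
h(-3.375) = -1.941406 < 0, so the root lies in [-3.5, -3.375]
h(-3.4375) = -0.0317 < 0, so the root lies in [-3.5, -3.4375]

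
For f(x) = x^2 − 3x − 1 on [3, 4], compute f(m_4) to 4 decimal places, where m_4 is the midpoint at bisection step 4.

midpoint 3.5: f = 0.75 > 0 → [3, 3.5]
midpoint 3.25: f = -0.1875 < 0 → [3.25, 3.5]
midpoint 3.375: f = 0.265625 > 0 → [3.25, 3.375]
midpoint 3.3125: f = 0.0352 > 0 → [3.25, 3.3125]

0.0352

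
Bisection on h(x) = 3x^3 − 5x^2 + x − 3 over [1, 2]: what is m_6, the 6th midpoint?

1.796875

m = 1.5, h(m) = -2.625 (−); new bracket [1.5, 2]
m = 1.75, h(m) = -0.484375 (−); new bracket [1.75, 2]
m = 1.875, h(m) = 1.072266 (+); new bracket [1.75, 1.875]
m = 1.8125, h(m) = 0.2498 (+); new bracket [1.75, 1.8125]
m = 1.78125, h(m) = -0.1281 (−); new bracket [1.78125, 1.8125]
m = 1.796875, h(m) = 0.0581 (+); new bracket [1.78125, 1.796875]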